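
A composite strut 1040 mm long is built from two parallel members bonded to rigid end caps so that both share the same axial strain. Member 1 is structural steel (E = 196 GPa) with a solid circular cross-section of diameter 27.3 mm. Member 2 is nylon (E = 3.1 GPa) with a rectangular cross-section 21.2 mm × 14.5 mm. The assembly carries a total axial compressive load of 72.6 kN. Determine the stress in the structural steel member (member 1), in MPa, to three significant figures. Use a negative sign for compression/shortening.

-123 MPa

A_1 = 585.3 mm².
A_2 = 307.4 mm².
Equal strain + equilibrium ⇒ each member carries load in proportion to AE: A₁E₁ = 114700000 N, A₂E₂ = 952900 N, ΣAE = 115700000 N.
σ₁ = P·E₁/ΣAE = -72600·196000/115700000 = -123 MPa.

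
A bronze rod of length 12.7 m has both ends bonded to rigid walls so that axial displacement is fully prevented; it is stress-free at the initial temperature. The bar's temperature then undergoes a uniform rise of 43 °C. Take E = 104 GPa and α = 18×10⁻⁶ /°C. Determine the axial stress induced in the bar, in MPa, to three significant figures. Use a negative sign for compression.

-80.5 MPa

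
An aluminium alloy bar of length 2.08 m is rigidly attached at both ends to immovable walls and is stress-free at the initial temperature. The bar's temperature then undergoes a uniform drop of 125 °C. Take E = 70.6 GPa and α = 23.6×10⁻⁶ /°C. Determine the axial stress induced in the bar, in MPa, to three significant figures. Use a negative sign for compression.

208 MPa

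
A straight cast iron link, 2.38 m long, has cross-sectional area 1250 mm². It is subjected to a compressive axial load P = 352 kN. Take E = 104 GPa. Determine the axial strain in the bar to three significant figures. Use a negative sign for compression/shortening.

-0.00271

σ = N/A = -281.6 MPa; ε = σ/E = -281.6/104000 = -2.708e-03.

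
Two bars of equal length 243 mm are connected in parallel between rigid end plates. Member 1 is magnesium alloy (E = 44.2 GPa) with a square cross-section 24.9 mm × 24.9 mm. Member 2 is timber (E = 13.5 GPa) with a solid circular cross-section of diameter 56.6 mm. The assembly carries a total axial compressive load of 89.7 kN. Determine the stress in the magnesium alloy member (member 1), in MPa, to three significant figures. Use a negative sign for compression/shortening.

-64.6 MPa

A_1 = 620 mm².
A_2 = 2516 mm².
Equal strain + equilibrium ⇒ each member carries load in proportion to AE: A₁E₁ = 27400000 N, A₂E₂ = 33970000 N, ΣAE = 61370000 N.
σ₁ = P·E₁/ΣAE = -89700·44200/61370000 = -64.6 MPa.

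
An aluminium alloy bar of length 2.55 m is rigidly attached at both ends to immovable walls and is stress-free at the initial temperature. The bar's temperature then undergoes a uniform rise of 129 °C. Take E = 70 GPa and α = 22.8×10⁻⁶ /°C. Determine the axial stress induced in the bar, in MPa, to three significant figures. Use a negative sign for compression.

Free thermal expansion αLΔT = 22.8e-6 · 2550 · 129 = 7.5 mm.
The walls impose strain ε = −(7.5)/2550 = -2.9412e-03; σ = Eε = 70000 · -2.9412e-03 = -205.9 MPa.

-206 MPa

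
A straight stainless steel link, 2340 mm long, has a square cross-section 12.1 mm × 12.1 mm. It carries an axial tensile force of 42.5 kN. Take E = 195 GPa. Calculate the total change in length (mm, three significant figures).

A = 146.4 mm².
δ_mech = NL/(AE) = 42500·2340/(146.4·195000) = 3.483 mm.

3.48 mm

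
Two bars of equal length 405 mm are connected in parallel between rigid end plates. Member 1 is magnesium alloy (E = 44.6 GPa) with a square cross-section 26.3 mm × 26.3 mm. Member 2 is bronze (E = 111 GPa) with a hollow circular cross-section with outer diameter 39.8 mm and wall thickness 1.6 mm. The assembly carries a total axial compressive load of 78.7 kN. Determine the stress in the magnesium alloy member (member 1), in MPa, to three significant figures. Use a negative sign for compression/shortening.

-67.3 MPa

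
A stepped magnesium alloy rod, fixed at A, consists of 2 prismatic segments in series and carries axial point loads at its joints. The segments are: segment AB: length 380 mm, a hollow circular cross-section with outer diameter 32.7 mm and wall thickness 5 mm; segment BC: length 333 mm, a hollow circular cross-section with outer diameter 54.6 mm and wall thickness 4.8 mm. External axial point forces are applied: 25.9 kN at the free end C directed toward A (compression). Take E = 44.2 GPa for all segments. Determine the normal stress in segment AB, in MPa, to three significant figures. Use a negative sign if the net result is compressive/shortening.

Internal axial forces (sectioning from the free end, tension +): N_BC = -25.9 kN, N_AB = -25.9 kN.
A_AB = 435.1 mm².
σ_AB = N_AB/A_AB = -25900/435.1 = -59.53 MPa.

-59.5 MPa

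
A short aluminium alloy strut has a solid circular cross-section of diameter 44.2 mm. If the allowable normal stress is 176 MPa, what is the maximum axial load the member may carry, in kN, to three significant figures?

A = 1534 mm².
P_max = σ_allow · A = 176 · 1534 = 270100 N = 270.1 kN.

270 kN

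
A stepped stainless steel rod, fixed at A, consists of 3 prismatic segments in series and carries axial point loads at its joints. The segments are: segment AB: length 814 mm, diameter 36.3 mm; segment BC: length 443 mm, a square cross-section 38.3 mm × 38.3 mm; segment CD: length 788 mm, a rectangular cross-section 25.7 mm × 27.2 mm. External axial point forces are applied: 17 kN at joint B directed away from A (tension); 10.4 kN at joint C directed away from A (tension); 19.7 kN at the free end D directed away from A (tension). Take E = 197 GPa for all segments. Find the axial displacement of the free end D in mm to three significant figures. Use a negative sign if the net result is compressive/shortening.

0.347 mm

Internal axial forces (sectioning from the free end, tension +): N_CD = 19.7 kN, N_BC = 30.1 kN, N_AB = 47.1 kN.
A_AB = 1035 mm².
A_BC = 1467 mm².
A_CD = 699 mm².
δ_AB = 47100·814/(1035·197000) = 0.1881 mm
δ_BC = 30100·443/(1467·197000) = 0.04614 mm
δ_CD = 19700·788/(699·197000) = 0.1127 mm
δ = Σδ_i = 0.3469 mm.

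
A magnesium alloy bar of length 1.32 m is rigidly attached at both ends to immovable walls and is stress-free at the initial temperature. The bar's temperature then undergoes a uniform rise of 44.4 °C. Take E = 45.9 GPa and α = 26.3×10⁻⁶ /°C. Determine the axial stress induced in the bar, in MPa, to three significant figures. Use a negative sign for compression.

Free thermal expansion αLΔT = 26.3e-6 · 1320 · 44.4 = 1.541 mm.
The walls impose strain ε = −(1.541)/1320 = -1.1677e-03; σ = Eε = 45900 · -1.1677e-03 = -53.6 MPa.

-53.6 MPa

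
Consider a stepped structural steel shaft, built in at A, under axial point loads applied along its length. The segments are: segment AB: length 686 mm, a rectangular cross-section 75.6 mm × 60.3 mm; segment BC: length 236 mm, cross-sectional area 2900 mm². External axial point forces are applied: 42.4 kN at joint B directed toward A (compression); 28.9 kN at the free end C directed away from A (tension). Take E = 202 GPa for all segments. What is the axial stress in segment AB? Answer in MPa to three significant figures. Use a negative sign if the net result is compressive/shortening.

-2.96 MPa

Internal axial forces (sectioning from the free end, tension +): N_BC = 28.9 kN, N_AB = -13.5 kN.
A_AB = 4559 mm².
σ_AB = N_AB/A_AB = -13500/4559 = -2.961 MPa.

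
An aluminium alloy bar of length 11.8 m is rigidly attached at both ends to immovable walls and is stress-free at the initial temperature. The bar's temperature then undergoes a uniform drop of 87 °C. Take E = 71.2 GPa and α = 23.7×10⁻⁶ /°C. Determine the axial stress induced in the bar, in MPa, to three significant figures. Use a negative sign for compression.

Free thermal expansion αLΔT = 23.7e-6 · 11800 · -87 = -24.33 mm.
The walls impose strain ε = −(-24.33)/11800 = 2.0619e-03; σ = Eε = 71200 · 2.0619e-03 = 146.8 MPa.

147 MPa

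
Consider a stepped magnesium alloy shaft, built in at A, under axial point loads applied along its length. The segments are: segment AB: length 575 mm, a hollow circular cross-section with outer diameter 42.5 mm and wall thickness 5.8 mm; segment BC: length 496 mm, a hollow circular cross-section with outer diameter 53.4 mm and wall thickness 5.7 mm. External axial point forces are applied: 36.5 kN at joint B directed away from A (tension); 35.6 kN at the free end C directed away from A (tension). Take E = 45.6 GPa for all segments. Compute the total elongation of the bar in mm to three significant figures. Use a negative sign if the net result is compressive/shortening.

Internal axial forces (sectioning from the free end, tension +): N_BC = 35.6 kN, N_AB = 72.1 kN.
A_AB = 668.7 mm².
A_BC = 854.2 mm².
δ_AB = 72100·575/(668.7·45600) = 1.36 mm
δ_BC = 35600·496/(854.2·45600) = 0.4533 mm
δ = Σδ_i = 1.813 mm.

1.81 mm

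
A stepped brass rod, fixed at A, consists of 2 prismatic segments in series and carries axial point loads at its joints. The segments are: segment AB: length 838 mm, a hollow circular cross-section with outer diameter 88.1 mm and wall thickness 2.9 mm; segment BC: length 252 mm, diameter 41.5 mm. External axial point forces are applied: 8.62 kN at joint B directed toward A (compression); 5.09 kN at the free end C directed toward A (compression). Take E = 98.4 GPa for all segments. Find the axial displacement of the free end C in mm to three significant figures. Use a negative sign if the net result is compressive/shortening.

Internal axial forces (sectioning from the free end, tension +): N_BC = -5.09 kN, N_AB = -13.71 kN.
A_AB = 776.2 mm².
A_BC = 1353 mm².
δ_AB = -13710·838/(776.2·98400) = -0.1504 mm
δ_BC = -5090·252/(1353·98400) = -0.009637 mm
δ = Σδ_i = -0.1601 mm.

-0.160 mm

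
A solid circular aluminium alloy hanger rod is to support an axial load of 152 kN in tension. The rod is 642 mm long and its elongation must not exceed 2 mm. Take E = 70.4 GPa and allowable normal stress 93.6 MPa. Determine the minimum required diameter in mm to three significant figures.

Required area A ≥ P/σ_allow = 152000/93.6 = 1624 mm².
For a solid circular section, d ≥ √(4A/π) = 45.47 mm.
Elongation limit: A ≥ PL/(Eδ_allow) = 152000·642/(70400·2) = 693.1 mm² ⇒ d ≥ 29.71 mm.
The stress limit governs.

45.5 mm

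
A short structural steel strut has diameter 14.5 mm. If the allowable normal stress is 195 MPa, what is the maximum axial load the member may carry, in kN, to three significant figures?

32.2 kN

A = 165.1 mm².
P_max = σ_allow · A = 195 · 165.1 = 32200 N = 32.2 kN.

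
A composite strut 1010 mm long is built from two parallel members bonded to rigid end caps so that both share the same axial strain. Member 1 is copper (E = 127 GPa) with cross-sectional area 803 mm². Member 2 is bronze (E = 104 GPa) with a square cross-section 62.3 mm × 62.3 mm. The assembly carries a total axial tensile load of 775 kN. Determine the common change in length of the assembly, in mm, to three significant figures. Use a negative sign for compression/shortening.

A_2 = 3881 mm².
Equal strain + equilibrium ⇒ each member carries load in proportion to AE: A₁E₁ = 102000000 N, A₂E₂ = 403700000 N, ΣAE = 505600000 N.
δ = PL/ΣAE = 775000·1010/505600000 = 1.548 mm.

1.55 mm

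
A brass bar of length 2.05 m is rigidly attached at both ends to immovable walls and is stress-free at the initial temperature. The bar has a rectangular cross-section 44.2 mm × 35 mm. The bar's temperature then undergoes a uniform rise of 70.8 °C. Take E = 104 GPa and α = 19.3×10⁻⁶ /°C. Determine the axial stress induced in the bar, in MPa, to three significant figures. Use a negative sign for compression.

-142 MPa

Free thermal expansion αLΔT = 19.3e-6 · 2050 · 70.8 = 2.801 mm.
The walls impose strain ε = −(2.801)/2050 = -1.3664e-03; σ = Eε = 104000 · -1.3664e-03 = -142.1 MPa.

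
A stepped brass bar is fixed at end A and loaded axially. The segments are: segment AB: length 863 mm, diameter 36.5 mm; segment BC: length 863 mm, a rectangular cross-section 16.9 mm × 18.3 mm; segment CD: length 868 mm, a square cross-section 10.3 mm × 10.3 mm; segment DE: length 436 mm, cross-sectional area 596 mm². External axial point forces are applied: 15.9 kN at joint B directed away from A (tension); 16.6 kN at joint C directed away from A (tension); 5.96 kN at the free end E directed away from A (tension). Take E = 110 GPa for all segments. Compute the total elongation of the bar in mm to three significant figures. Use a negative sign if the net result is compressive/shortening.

Internal axial forces (sectioning from the free end, tension +): N_DE = 5.96 kN, N_CD = 5.96 kN, N_BC = 22.56 kN, N_AB = 38.46 kN.
A_AB = 1046 mm².
A_BC = 309.3 mm².
A_CD = 106.1 mm².
δ_AB = 38460·863/(1046·110000) = 0.2884 mm
δ_BC = 22560·863/(309.3·110000) = 0.5723 mm
δ_CD = 5960·868/(106.1·110000) = 0.4433 mm
δ_DE = 5960·436/(596·110000) = 0.03964 mm
δ = Σδ_i = 1.344 mm.

1.34 mm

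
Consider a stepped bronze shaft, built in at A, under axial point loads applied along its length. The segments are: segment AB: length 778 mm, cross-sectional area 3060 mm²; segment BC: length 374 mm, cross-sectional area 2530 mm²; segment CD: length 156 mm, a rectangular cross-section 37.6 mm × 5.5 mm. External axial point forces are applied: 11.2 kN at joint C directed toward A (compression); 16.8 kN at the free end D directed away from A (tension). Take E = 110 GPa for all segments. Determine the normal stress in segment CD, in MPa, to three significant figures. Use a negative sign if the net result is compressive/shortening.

Internal axial forces (sectioning from the free end, tension +): N_CD = 16.8 kN, N_BC = 5.6 kN, N_AB = 5.6 kN.
A_CD = 206.8 mm².
σ_CD = N_CD/A_CD = 16800/206.8 = 81.24 MPa.

81.2 MPa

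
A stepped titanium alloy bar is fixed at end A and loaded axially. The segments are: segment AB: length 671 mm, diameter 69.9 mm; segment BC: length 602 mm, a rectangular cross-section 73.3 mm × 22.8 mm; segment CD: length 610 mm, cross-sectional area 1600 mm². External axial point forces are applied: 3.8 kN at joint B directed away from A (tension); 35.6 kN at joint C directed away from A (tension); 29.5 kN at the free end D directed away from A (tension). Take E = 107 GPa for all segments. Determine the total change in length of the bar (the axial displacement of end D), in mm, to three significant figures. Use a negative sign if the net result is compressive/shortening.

0.437 mm

Internal axial forces (sectioning from the free end, tension +): N_CD = 29.5 kN, N_BC = 65.1 kN, N_AB = 68.9 kN.
A_AB = 3837 mm².
A_BC = 1671 mm².
δ_AB = 68900·671/(3837·107000) = 0.1126 mm
δ_BC = 65100·602/(1671·107000) = 0.2192 mm
δ_CD = 29500·610/(1600·107000) = 0.1051 mm
δ = Σδ_i = 0.4369 mm.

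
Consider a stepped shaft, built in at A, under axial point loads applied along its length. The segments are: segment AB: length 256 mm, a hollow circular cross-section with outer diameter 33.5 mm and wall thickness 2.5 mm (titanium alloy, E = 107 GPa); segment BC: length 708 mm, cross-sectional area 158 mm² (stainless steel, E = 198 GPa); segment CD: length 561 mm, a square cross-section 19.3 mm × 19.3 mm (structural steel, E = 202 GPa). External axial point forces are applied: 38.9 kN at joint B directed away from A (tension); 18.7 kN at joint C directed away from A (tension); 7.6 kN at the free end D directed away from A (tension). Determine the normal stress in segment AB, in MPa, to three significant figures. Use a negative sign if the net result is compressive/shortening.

268 MPa

Internal axial forces (sectioning from the free end, tension +): N_CD = 7.6 kN, N_BC = 26.3 kN, N_AB = 65.2 kN.
A_AB = 243.5 mm².
σ_AB = N_AB/A_AB = 65200/243.5 = 267.8 MPa.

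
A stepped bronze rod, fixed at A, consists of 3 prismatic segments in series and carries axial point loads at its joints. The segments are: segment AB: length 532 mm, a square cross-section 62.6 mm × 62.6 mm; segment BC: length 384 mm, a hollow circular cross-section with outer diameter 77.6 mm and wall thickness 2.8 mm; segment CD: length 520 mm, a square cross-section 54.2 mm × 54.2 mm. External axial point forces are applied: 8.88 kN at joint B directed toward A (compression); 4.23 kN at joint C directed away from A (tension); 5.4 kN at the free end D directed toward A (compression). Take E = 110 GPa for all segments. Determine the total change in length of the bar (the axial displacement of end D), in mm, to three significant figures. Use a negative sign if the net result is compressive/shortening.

Internal axial forces (sectioning from the free end, tension +): N_CD = -5.4 kN, N_BC = -1.17 kN, N_AB = -10.05 kN.
A_AB = 3919 mm².
A_BC = 658 mm².
A_CD = 2938 mm².
δ_AB = -10050·532/(3919·110000) = -0.0124 mm
δ_BC = -1170·384/(658·110000) = -0.006207 mm
δ_CD = -5400·520/(2938·110000) = -0.00869 mm
δ = Σδ_i = -0.0273 mm.

-0.0273 mm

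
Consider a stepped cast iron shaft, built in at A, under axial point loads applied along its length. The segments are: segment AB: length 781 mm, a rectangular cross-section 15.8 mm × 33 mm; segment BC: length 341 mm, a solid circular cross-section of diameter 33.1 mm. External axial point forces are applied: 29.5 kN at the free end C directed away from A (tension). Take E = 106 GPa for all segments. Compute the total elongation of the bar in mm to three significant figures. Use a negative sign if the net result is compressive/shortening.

0.527 mm

Internal axial forces (sectioning from the free end, tension +): N_BC = 29.5 kN, N_AB = 29.5 kN.
A_AB = 521.4 mm².
A_BC = 860.5 mm².
δ_AB = 29500·781/(521.4·106000) = 0.4169 mm
δ_BC = 29500·341/(860.5·106000) = 0.1103 mm
δ = Σδ_i = 0.5272 mm.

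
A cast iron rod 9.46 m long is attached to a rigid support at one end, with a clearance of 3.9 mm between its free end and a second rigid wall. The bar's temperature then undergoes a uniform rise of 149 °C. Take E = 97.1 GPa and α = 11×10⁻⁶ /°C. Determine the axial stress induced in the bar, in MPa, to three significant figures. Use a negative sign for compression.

-119 MPa

Free thermal expansion αLΔT = 11e-6 · 9460 · 149 = 15.5 mm.
The walls engage after the gap closes; constrained expansion = 15.5 − 3.9 = 11.6 mm.
The walls impose strain ε = −(11.6)/9460 = -1.2267e-03; σ = Eε = 97100 · -1.2267e-03 = -119.1 MPa.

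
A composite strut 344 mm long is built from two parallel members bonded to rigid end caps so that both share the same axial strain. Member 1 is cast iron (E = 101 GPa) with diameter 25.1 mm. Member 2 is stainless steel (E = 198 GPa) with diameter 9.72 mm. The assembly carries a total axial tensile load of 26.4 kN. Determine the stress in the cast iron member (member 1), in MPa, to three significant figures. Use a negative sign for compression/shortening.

41.2 MPa

A_1 = 494.8 mm².
A_2 = 74.2 mm².
Equal strain + equilibrium ⇒ each member carries load in proportion to AE: A₁E₁ = 49980000 N, A₂E₂ = 14690000 N, ΣAE = 64670000 N.
σ₁ = P·E₁/ΣAE = 26400·101000/64670000 = 41.23 MPa.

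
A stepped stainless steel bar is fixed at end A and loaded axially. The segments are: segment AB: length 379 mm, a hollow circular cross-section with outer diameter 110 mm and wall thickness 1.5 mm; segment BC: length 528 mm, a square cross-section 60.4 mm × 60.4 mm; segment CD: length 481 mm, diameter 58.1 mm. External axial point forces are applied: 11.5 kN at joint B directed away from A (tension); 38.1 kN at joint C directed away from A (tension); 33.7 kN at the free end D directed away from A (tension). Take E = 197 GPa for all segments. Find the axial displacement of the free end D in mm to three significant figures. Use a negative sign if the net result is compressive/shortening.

Internal axial forces (sectioning from the free end, tension +): N_CD = 33.7 kN, N_BC = 71.8 kN, N_AB = 83.3 kN.
A_AB = 511.3 mm².
A_BC = 3648 mm².
A_CD = 2651 mm².
δ_AB = 83300·379/(511.3·197000) = 0.3134 mm
δ_BC = 71800·528/(3648·197000) = 0.05275 mm
δ_CD = 33700·481/(2651·197000) = 0.03104 mm
δ = Σδ_i = 0.3972 mm.

0.397 mm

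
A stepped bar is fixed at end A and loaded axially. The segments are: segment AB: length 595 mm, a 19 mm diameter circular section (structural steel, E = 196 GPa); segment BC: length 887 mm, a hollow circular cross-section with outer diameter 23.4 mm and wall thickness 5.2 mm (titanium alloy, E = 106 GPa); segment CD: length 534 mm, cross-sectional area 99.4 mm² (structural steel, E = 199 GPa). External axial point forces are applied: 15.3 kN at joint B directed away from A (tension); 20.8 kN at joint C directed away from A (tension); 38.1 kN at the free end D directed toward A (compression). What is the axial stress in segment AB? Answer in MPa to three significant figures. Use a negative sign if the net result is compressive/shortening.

-7.05 MPa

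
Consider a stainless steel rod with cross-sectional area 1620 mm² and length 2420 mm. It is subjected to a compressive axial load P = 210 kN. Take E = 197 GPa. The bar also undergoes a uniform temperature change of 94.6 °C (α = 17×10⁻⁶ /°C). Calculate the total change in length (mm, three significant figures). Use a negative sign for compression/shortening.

2.30 mm

δ_mech = NL/(AE) = -210000·2420/(1620·197000) = -1.592 mm.
δ_thermal = αLΔT = 17e-6·2420·94.6 = 3.892 mm.
δ = δ_mech + δ_thermal = 2.299 mm.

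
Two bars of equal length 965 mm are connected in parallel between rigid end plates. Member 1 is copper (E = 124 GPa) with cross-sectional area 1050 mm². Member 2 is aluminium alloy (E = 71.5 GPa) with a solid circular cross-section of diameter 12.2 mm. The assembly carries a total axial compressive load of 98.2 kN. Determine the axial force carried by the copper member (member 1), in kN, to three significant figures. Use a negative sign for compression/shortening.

-92.3 kN

A_2 = 116.9 mm².
Equal strain + equilibrium ⇒ each member carries load in proportion to AE: A₁E₁ = 130200000 N, A₂E₂ = 8358000 N, ΣAE = 138600000 N.
F₁ = P·A₁E₁/ΣAE = -98200·130200000/138600000 = -92280 N.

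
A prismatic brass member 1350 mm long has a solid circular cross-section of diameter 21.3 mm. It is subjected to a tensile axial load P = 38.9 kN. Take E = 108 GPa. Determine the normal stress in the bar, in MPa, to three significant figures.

109 MPa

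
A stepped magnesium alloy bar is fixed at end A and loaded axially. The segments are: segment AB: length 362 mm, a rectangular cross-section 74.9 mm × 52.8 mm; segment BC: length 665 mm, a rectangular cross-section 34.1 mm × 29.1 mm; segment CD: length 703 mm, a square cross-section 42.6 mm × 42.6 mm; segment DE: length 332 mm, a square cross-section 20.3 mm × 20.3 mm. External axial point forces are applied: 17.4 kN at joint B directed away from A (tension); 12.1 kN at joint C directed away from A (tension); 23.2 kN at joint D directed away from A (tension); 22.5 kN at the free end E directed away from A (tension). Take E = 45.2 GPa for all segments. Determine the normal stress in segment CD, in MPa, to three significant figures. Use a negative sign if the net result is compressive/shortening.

Internal axial forces (sectioning from the free end, tension +): N_DE = 22.5 kN, N_CD = 45.7 kN, N_BC = 57.8 kN, N_AB = 75.2 kN.
A_CD = 1815 mm².
σ_CD = N_CD/A_CD = 45700/1815 = 25.18 MPa.

25.2 MPa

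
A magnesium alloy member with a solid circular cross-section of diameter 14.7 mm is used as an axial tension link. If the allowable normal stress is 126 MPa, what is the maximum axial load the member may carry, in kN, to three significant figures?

A = 169.7 mm².
P_max = σ_allow · A = 126 · 169.7 = 21380 N = 21.38 kN.

21.4 kN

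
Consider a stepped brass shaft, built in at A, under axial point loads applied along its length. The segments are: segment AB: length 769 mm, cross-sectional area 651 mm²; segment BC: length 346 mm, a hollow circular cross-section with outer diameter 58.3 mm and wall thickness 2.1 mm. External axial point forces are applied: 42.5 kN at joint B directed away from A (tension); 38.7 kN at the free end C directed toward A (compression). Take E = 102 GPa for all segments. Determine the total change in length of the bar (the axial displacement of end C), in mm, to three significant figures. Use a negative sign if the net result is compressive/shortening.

Internal axial forces (sectioning from the free end, tension +): N_BC = -38.7 kN, N_AB = 3.8 kN.
A_BC = 370.8 mm².
δ_AB = 3800·769/(651·102000) = 0.04401 mm
δ_BC = -38700·346/(370.8·102000) = -0.3541 mm
δ = Σδ_i = -0.3101 mm.

-0.310 mm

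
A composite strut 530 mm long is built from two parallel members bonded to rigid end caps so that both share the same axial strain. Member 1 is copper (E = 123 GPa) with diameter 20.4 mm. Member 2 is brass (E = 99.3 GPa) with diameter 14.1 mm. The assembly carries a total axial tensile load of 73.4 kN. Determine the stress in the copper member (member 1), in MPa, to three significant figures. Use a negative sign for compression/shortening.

A_1 = 326.9 mm².
A_2 = 156.1 mm².
Equal strain + equilibrium ⇒ each member carries load in proportion to AE: A₁E₁ = 40200000 N, A₂E₂ = 15510000 N, ΣAE = 55710000 N.
σ₁ = P·E₁/ΣAE = 73400·123000/55710000 = 162.1 MPa.

162 MPa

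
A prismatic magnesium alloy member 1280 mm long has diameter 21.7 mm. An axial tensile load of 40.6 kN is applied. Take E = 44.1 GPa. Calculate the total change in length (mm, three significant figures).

A = 369.8 mm².
δ_mech = NL/(AE) = 40600·1280/(369.8·44100) = 3.186 mm.

3.19 mm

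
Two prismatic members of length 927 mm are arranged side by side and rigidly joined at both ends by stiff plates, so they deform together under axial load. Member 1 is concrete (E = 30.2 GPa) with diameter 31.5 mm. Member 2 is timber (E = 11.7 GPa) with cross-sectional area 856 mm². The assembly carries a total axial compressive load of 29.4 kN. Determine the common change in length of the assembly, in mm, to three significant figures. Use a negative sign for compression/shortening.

A_1 = 779.3 mm².
Equal strain + equilibrium ⇒ each member carries load in proportion to AE: A₁E₁ = 23540000 N, A₂E₂ = 10020000 N, ΣAE = 33550000 N.
δ = PL/ΣAE = -29400·927/33550000 = -0.8123 mm.

-0.812 mm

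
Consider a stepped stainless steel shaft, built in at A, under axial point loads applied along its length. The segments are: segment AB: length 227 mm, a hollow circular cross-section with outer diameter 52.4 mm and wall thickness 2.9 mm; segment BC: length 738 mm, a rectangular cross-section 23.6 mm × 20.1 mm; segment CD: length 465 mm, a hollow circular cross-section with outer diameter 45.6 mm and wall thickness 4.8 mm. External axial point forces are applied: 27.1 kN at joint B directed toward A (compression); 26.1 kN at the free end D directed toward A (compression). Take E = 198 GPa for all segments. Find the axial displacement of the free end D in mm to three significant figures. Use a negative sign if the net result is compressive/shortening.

-0.440 mm

Internal axial forces (sectioning from the free end, tension +): N_CD = -26.1 kN, N_BC = -26.1 kN, N_AB = -53.2 kN.
A_AB = 451 mm².
A_BC = 474.4 mm².
A_CD = 615.2 mm².
δ_AB = -53200·227/(451·198000) = -0.1352 mm
δ_BC = -26100·738/(474.4·198000) = -0.2051 mm
δ_CD = -26100·465/(615.2·198000) = -0.09963 mm
δ = Σδ_i = -0.44 mm.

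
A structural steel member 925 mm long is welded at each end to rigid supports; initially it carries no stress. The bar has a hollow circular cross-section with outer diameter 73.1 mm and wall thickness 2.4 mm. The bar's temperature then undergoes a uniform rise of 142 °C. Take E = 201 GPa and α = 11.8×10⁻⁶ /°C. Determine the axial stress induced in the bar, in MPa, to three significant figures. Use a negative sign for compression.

-337 MPa

Free thermal expansion αLΔT = 11.8e-6 · 925 · 142 = 1.55 mm.
The walls impose strain ε = −(1.55)/925 = -1.6756e-03; σ = Eε = 201000 · -1.6756e-03 = -336.8 MPa.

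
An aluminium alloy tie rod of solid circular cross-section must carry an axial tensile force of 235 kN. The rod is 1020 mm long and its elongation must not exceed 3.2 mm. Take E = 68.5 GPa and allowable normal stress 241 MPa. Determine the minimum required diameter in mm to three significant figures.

37.3 mm

Required area A ≥ P/σ_allow = 235000/241 = 975.1 mm².
For a solid circular section, d ≥ √(4A/π) = 35.24 mm.
Elongation limit: A ≥ PL/(Eδ_allow) = 235000·1020/(68500·3.2) = 1094 mm² ⇒ d ≥ 37.31 mm.
The elongation limit governs.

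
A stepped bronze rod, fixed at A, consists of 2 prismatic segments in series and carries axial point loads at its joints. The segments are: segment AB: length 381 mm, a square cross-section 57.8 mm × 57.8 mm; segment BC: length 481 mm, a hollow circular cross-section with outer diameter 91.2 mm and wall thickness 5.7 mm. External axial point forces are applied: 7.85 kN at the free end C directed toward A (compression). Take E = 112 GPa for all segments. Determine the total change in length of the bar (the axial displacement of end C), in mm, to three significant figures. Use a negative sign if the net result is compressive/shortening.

Internal axial forces (sectioning from the free end, tension +): N_BC = -7.85 kN, N_AB = -7.85 kN.
A_AB = 3341 mm².
A_BC = 1531 mm².
δ_AB = -7850·381/(3341·112000) = -0.007993 mm
δ_BC = -7850·481/(1531·112000) = -0.02202 mm
δ = Σδ_i = -0.03001 mm.

-0.0300 mm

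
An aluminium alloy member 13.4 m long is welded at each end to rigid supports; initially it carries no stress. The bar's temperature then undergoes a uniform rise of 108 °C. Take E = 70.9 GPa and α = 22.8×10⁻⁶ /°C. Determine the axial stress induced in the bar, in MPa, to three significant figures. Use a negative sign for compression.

-175 MPa

Free thermal expansion αLΔT = 22.8e-6 · 13400 · 108 = 33 mm.
The walls impose strain ε = −(33)/13400 = -2.4624e-03; σ = Eε = 70900 · -2.4624e-03 = -174.6 MPa.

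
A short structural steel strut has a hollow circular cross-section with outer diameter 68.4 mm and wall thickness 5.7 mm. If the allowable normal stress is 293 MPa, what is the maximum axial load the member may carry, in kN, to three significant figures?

A = 1123 mm².
P_max = σ_allow · A = 293 · 1123 = 329000 N = 329 kN.

329 kN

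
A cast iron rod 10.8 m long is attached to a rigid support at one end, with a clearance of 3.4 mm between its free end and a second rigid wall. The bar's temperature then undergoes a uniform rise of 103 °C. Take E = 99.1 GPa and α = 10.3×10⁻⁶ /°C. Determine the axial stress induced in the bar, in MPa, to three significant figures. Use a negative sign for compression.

Free thermal expansion αLΔT = 10.3e-6 · 10800 · 103 = 11.46 mm.
The walls engage after the gap closes; constrained expansion = 11.46 − 3.4 = 8.058 mm.
The walls impose strain ε = −(8.058)/10800 = -7.4609e-04; σ = Eε = 99100 · -7.4609e-04 = -73.94 MPa.

-73.9 MPa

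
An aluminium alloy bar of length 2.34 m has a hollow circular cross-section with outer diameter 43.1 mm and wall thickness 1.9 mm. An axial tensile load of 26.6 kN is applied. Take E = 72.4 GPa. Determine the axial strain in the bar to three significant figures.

A = 245.9 mm².
σ = N/A = 108.2 MPa; ε = σ/E = 108.2/72400 = 1.494e-03.

0.00149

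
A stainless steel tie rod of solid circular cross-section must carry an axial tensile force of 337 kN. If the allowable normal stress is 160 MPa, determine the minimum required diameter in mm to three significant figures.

Required area A ≥ P/σ_allow = 337000/160 = 2106 mm².
For a solid circular section, d ≥ √(4A/π) = 51.79 mm.

51.8 mm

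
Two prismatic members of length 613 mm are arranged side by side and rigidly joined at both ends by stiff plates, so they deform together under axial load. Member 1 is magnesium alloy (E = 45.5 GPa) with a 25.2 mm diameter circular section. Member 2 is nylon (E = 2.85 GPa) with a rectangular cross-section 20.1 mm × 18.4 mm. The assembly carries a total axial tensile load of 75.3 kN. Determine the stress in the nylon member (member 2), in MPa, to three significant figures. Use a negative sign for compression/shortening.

9.04 MPa

A_1 = 498.8 mm².
A_2 = 369.8 mm².
Equal strain + equilibrium ⇒ each member carries load in proportion to AE: A₁E₁ = 22690000 N, A₂E₂ = 1054000 N, ΣAE = 23750000 N.
σ₂ = P·E₂/ΣAE = 75300·2850/23750000 = 9.037 MPa.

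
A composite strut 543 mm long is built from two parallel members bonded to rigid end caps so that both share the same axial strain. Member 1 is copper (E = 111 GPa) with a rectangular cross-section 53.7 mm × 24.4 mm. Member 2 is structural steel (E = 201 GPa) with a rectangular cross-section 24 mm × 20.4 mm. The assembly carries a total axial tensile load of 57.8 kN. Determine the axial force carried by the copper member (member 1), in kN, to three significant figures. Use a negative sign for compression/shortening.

34.5 kN

A_1 = 1310 mm².
A_2 = 489.6 mm².
Equal strain + equilibrium ⇒ each member carries load in proportion to AE: A₁E₁ = 145400000 N, A₂E₂ = 98410000 N, ΣAE = 243900000 N.
F₁ = P·A₁E₁/ΣAE = 57800·145400000/243900000 = 34470 N.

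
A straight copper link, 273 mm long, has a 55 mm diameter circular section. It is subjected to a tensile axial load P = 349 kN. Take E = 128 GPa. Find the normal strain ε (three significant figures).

0.00115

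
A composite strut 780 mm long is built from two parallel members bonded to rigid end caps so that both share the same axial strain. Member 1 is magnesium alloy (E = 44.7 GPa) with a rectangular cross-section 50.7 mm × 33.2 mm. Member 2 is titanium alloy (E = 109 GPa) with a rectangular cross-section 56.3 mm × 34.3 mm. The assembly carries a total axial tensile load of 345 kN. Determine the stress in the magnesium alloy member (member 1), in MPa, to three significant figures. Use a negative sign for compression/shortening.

A_1 = 1683 mm².
A_2 = 1931 mm².
Equal strain + equilibrium ⇒ each member carries load in proportion to AE: A₁E₁ = 75240000 N, A₂E₂ = 210500000 N, ΣAE = 285700000 N.
σ₁ = P·E₁/ΣAE = 345000·44700/285700000 = 53.97 MPa.

54.0 MPa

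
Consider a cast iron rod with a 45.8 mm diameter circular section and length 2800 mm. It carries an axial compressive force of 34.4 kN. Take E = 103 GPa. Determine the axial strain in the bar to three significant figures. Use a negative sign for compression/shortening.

A = 1647 mm².
σ = N/A = -20.88 MPa; ε = σ/E = -20.88/103000 = -2.027e-04.

-2.03e-04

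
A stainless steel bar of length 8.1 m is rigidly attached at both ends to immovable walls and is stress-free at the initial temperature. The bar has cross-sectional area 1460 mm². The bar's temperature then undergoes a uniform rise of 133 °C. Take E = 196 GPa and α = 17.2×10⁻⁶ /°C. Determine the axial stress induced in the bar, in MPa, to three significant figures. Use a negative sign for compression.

-448 MPa

Free thermal expansion αLΔT = 17.2e-6 · 8100 · 133 = 18.53 mm.
The walls impose strain ε = −(18.53)/8100 = -2.2876e-03; σ = Eε = 196000 · -2.2876e-03 = -448.4 MPa.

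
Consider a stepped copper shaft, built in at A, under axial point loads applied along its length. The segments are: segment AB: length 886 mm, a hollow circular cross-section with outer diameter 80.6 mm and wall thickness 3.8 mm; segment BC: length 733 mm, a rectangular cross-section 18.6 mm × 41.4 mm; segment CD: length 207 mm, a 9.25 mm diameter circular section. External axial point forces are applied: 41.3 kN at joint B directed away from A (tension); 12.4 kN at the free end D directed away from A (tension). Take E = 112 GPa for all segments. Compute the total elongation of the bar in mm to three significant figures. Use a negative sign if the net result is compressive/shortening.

Internal axial forces (sectioning from the free end, tension +): N_CD = 12.4 kN, N_BC = 12.4 kN, N_AB = 53.7 kN.
A_AB = 916.8 mm².
A_BC = 770 mm².
A_CD = 67.2 mm².
δ_AB = 53700·886/(916.8·112000) = 0.4633 mm
δ_BC = 12400·733/(770·112000) = 0.1054 mm
δ_CD = 12400·207/(67.2·112000) = 0.341 mm
δ = Σδ_i = 0.9098 mm.

0.910 mm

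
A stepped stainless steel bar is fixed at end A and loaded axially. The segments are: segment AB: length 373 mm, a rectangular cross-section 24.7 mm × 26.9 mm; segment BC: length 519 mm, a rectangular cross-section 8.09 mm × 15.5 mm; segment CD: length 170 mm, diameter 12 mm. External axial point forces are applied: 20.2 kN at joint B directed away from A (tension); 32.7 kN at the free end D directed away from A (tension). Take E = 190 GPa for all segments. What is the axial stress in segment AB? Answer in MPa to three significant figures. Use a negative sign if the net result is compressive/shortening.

79.6 MPa

Internal axial forces (sectioning from the free end, tension +): N_CD = 32.7 kN, N_BC = 32.7 kN, N_AB = 52.9 kN.
A_AB = 664.4 mm².
σ_AB = N_AB/A_AB = 52900/664.4 = 79.62 MPa.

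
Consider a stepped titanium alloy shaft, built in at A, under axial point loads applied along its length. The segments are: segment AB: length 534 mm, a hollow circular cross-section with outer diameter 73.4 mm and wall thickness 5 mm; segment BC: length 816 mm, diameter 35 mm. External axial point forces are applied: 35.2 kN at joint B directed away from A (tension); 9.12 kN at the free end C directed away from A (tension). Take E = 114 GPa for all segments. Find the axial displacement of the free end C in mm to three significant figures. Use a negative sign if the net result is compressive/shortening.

0.261 mm

Internal axial forces (sectioning from the free end, tension +): N_BC = 9.12 kN, N_AB = 44.32 kN.
A_AB = 1074 mm².
A_BC = 962.1 mm².
δ_AB = 44320·534/(1074·114000) = 0.1932 mm
δ_BC = 9120·816/(962.1·114000) = 0.06785 mm
δ = Σδ_i = 0.2611 mm.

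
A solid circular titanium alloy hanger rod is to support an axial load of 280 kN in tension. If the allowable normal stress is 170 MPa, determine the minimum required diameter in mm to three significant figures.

Required area A ≥ P/σ_allow = 280000/170 = 1647 mm².
For a solid circular section, d ≥ √(4A/π) = 45.79 mm.

45.8 mm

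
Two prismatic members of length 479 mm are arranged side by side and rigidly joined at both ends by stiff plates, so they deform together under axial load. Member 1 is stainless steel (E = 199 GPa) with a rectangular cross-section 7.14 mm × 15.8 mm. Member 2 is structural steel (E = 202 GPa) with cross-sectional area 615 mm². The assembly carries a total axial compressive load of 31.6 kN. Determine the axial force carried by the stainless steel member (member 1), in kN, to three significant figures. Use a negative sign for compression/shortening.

-4.84 kN

A_1 = 112.8 mm².
Equal strain + equilibrium ⇒ each member carries load in proportion to AE: A₁E₁ = 22450000 N, A₂E₂ = 124200000 N, ΣAE = 146700000 N.
F₁ = P·A₁E₁/ΣAE = -31600·22450000/146700000 = -4836 N.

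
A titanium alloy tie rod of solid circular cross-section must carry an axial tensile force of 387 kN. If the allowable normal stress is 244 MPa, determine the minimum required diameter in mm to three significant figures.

44.9 mm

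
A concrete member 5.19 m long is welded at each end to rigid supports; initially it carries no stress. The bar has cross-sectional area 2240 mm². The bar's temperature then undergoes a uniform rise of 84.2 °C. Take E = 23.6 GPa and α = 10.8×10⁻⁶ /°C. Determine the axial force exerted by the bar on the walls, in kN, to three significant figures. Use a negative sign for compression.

-48.1 kN

Free thermal expansion αLΔT = 10.8e-6 · 5190 · 84.2 = 4.72 mm.
The walls impose strain ε = −(4.72)/5190 = -9.0936e-04; σ = Eε = 23600 · -9.0936e-04 = -21.46 MPa.
Wall reaction R = σ·A = -21.46·2240 = -48070 N = -48.07 kN.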